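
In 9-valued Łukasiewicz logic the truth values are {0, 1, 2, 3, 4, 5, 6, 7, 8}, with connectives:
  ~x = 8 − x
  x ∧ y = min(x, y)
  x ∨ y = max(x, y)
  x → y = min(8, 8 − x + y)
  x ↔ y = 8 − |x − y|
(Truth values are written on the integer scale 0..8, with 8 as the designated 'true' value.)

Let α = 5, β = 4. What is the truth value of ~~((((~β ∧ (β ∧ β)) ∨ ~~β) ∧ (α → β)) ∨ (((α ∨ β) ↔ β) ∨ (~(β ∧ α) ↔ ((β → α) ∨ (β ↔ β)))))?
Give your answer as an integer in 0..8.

~β = ~4 = 4
β ∧ β = 4 ∧ 4 = 4
~β ∧ (β ∧ β) = 4 ∧ 4 = 4
~β = ~4 = 4
~~β = ~4 = 4
(~β ∧ (β ∧ β)) ∨ ~~β = 4 ∨ 4 = 4
α → β = 5 → 4 = 7
((~β ∧ (β ∧ β)) ∨ ~~β) ∧ (α → β) = 4 ∧ 7 = 4
α ∨ β = 5 ∨ 4 = 5
(α ∨ β) ↔ β = 5 ↔ 4 = 7
β ∧ α = 4 ∧ 5 = 4
~(β ∧ α) = ~4 = 4
β → α = 4 → 5 = 8
β ↔ β = 4 ↔ 4 = 8
(β → α) ∨ (β ↔ β) = 8 ∨ 8 = 8
~(β ∧ α) ↔ ((β → α) ∨ (β ↔ β)) = 4 ↔ 8 = 4
((α ∨ β) ↔ β) ∨ (~(β ∧ α) ↔ ((β → α) ∨ (β ↔ β))) = 7 ∨ 4 = 7
(((~β ∧ (β ∧ β)) ∨ ~~β) ∧ (α → β)) ∨ (((α ∨ β) ↔ β) ∨ (~(β ∧ α) ↔ ((β → α) ∨ (β ↔ β)))) = 4 ∨ 7 = 7
~((((~β ∧ (β ∧ β)) ∨ ~~β) ∧ (α → β)) ∨ (((α ∨ β) ↔ β) ∨ (~(β ∧ α) ↔ ((β → α) ∨ (β ↔ β))))) = ~7 = 1
~~((((~β ∧ (β ∧ β)) ∨ ~~β) ∧ (α → β)) ∨ (((α ∨ β) ↔ β) ∨ (~(β ∧ α) ↔ ((β → α) ∨ (β ↔ β))))) = ~1 = 7

7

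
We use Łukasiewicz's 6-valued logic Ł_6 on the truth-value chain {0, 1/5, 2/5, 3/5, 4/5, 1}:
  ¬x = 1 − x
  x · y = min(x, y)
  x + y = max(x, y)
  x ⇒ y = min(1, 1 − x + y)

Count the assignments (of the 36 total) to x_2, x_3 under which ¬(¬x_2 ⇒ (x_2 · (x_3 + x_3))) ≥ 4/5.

7

value 1: 6 assignments (counts)
value 4/5: 1 assignment (counts)
value 3/5: 6 assignments
value 2/5: 2 assignments
value 1/5: 6 assignments
value 0: 15 assignments
So 7 of the 36 assignments meet the threshold.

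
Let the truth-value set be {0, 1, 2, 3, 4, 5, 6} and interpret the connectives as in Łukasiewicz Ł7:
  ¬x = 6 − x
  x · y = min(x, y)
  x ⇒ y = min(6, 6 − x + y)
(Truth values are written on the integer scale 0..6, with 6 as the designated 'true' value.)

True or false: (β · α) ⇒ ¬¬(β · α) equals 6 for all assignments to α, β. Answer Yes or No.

Yes

At α = 0, β = 1, for instance:
β · α = 1 · 0 = 0
¬(β · α) = ¬0 = 6
¬¬(β · α) = ¬6 = 0
(β · α) ⇒ ¬¬(β · α) = 0 ⇒ 0 = 6
and checking the remaining 48 assignments likewise gives ≥ 6 in every case.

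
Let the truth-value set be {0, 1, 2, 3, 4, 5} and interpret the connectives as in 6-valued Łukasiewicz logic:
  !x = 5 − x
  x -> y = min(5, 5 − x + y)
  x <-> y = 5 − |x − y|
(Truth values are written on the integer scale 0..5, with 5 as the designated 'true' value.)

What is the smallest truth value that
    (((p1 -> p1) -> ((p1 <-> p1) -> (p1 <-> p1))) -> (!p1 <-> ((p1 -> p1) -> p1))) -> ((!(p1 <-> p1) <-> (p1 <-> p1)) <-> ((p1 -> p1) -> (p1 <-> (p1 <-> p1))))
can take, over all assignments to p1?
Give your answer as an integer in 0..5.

3

Take p1 = 3:
p1 -> p1 = 3 -> 3 = 5
p1 <-> p1 = 3 <-> 3 = 5
p1 <-> p1 = 3 <-> 3 = 5
(p1 <-> p1) -> (p1 <-> p1) = 5 -> 5 = 5
(p1 -> p1) -> ((p1 <-> p1) -> (p1 <-> p1)) = 5 -> 5 = 5
!p1 = !3 = 2
p1 -> p1 = 3 -> 3 = 5
(p1 -> p1) -> p1 = 5 -> 3 = 3
!p1 <-> ((p1 -> p1) -> p1) = 2 <-> 3 = 4
((p1 -> p1) -> ((p1 <-> p1) -> (p1 <-> p1))) -> (!p1 <-> ((p1 -> p1) -> p1)) = 5 -> 4 = 4
p1 <-> p1 = 3 <-> 3 = 5
!(p1 <-> p1) = !5 = 0
p1 <-> p1 = 3 <-> 3 = 5
!(p1 <-> p1) <-> (p1 <-> p1) = 0 <-> 5 = 0
p1 -> p1 = 3 -> 3 = 5
p1 <-> p1 = 3 <-> 3 = 5
p1 <-> (p1 <-> p1) = 3 <-> 5 = 3
(p1 -> p1) -> (p1 <-> (p1 <-> p1)) = 5 -> 3 = 3
(!(p1 <-> p1) <-> (p1 <-> p1)) <-> ((p1 -> p1) -> (p1 <-> (p1 <-> p1))) = 0 <-> 3 = 2
(((p1 -> p1) -> ((p1 <-> p1) -> (p1 <-> p1))) -> (!p1 <-> ((p1 -> p1) -> p1))) -> ((!(p1 <-> p1) <-> (p1 <-> p1)) <-> ((p1 -> p1) -> (p1 <-> (p1 <-> p1)))) = 4 -> 2 = 3
No assignment yields a value below 3, so this is the minimum.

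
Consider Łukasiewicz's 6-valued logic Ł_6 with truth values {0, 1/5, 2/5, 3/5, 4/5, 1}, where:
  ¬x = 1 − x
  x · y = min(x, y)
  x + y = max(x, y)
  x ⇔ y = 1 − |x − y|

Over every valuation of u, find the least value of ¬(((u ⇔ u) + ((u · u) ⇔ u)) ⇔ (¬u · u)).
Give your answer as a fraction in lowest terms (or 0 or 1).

Take u = 2/5:
u ⇔ u = 2/5 ⇔ 2/5 = 1
u · u = 2/5 · 2/5 = 2/5
(u · u) ⇔ u = 2/5 ⇔ 2/5 = 1
(u ⇔ u) + ((u · u) ⇔ u) = 1 + 1 = 1
¬u = ¬2/5 = 3/5
¬u · u = 3/5 · 2/5 = 2/5
((u ⇔ u) + ((u · u) ⇔ u)) ⇔ (¬u · u) = 1 ⇔ 2/5 = 2/5
¬(((u ⇔ u) + ((u · u) ⇔ u)) ⇔ (¬u · u)) = ¬2/5 = 3/5
No assignment yields a value below 3/5, so this is the minimum.

3/5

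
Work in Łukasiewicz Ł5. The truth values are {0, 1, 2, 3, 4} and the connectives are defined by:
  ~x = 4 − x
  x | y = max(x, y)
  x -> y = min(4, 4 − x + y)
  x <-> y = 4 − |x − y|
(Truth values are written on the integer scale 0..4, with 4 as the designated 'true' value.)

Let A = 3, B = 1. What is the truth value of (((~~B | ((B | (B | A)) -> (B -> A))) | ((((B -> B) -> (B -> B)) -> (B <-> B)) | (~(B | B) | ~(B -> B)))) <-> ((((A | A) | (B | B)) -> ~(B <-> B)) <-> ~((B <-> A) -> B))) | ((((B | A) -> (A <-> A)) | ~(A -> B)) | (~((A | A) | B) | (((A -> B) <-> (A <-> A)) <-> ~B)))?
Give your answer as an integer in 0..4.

~B = ~1 = 3
~~B = ~3 = 1
B | A = 1 | 3 = 3
B | (B | A) = 1 | 3 = 3
B -> A = 1 -> 3 = 4
(B | (B | A)) -> (B -> A) = 3 -> 4 = 4
~~B | ((B | (B | A)) -> (B -> A)) = 1 | 4 = 4
B -> B = 1 -> 1 = 4
B -> B = 1 -> 1 = 4
(B -> B) -> (B -> B) = 4 -> 4 = 4
B <-> B = 1 <-> 1 = 4
((B -> B) -> (B -> B)) -> (B <-> B) = 4 -> 4 = 4
B | B = 1 | 1 = 1
~(B | B) = ~1 = 3
B -> B = 1 -> 1 = 4
~(B -> B) = ~4 = 0
~(B | B) | ~(B -> B) = 3 | 0 = 3
(((B -> B) -> (B -> B)) -> (B <-> B)) | (~(B | B) | ~(B -> B)) = 4 | 3 = 4
(~~B | ((B | (B | A)) -> (B -> A))) | ((((B -> B) -> (B -> B)) -> (B <-> B)) | (~(B | B) | ~(B -> B))) = 4 | 4 = 4
A | A = 3 | 3 = 3
B | B = 1 | 1 = 1
(A | A) | (B | B) = 3 | 1 = 3
B <-> B = 1 <-> 1 = 4
~(B <-> B) = ~4 = 0
((A | A) | (B | B)) -> ~(B <-> B) = 3 -> 0 = 1
B <-> A = 1 <-> 3 = 2
(B <-> A) -> B = 2 -> 1 = 3
~((B <-> A) -> B) = ~3 = 1
(((A | A) | (B | B)) -> ~(B <-> B)) <-> ~((B <-> A) -> B) = 1 <-> 1 = 4
((~~B | ((B | (B | A)) -> (B -> A))) | ((((B -> B) -> (B -> B)) -> (B <-> B)) | (~(B | B) | ~(B -> B)))) <-> ((((A | A) | (B | B)) -> ~(B <-> B)) <-> ~((B <-> A) -> B)) = 4 <-> 4 = 4
B | A = 1 | 3 = 3
A <-> A = 3 <-> 3 = 4
(B | A) -> (A <-> A) = 3 -> 4 = 4
A -> B = 3 -> 1 = 2
~(A -> B) = ~2 = 2
((B | A) -> (A <-> A)) | ~(A -> B) = 4 | 2 = 4
A | A = 3 | 3 = 3
(A | A) | B = 3 | 1 = 3
~((A | A) | B) = ~3 = 1
A -> B = 3 -> 1 = 2
A <-> A = 3 <-> 3 = 4
(A -> B) <-> (A <-> A) = 2 <-> 4 = 2
~B = ~1 = 3
((A -> B) <-> (A <-> A)) <-> ~B = 2 <-> 3 = 3
~((A | A) | B) | (((A -> B) <-> (A <-> A)) <-> ~B) = 1 | 3 = 3
(((B | A) -> (A <-> A)) | ~(A -> B)) | (~((A | A) | B) | (((A -> B) <-> (A <-> A)) <-> ~B)) = 4 | 3 = 4
(((~~B | ((B | (B | A)) -> (B -> A))) | ((((B -> B) -> (B -> B)) -> (B <-> B)) | (~(B | B) | ~(B -> B)))) <-> ((((A | A) | (B | B)) -> ~(B <-> B)) <-> ~((B <-> A) -> B))) | ((((B | A) -> (A <-> A)) | ~(A -> B)) | (~((A | A) | B) | (((A -> B) <-> (A <-> A)) <-> ~B))) = 4 | 4 = 4

4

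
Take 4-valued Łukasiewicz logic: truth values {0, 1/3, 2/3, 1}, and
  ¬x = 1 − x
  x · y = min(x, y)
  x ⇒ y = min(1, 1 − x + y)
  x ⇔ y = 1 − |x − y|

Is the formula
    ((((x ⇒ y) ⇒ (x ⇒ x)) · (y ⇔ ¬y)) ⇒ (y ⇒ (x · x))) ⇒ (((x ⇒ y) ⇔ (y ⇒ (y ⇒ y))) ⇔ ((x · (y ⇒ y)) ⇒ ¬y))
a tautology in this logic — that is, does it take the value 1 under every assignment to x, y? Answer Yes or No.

No

Counterexample: take x = 1/3, y = 0.
x ⇒ y = 1/3 ⇒ 0 = 2/3
x ⇒ x = 1/3 ⇒ 1/3 = 1
(x ⇒ y) ⇒ (x ⇒ x) = 2/3 ⇒ 1 = 1
¬y = ¬0 = 1
y ⇔ ¬y = 0 ⇔ 1 = 0
((x ⇒ y) ⇒ (x ⇒ x)) · (y ⇔ ¬y) = 1 · 0 = 0
x · x = 1/3 · 1/3 = 1/3
y ⇒ (x · x) = 0 ⇒ 1/3 = 1
(((x ⇒ y) ⇒ (x ⇒ x)) · (y ⇔ ¬y)) ⇒ (y ⇒ (x · x)) = 0 ⇒ 1 = 1
x ⇒ y = 1/3 ⇒ 0 = 2/3
y ⇒ y = 0 ⇒ 0 = 1
y ⇒ (y ⇒ y) = 0 ⇒ 1 = 1
(x ⇒ y) ⇔ (y ⇒ (y ⇒ y)) = 2/3 ⇔ 1 = 2/3
y ⇒ y = 0 ⇒ 0 = 1
x · (y ⇒ y) = 1/3 · 1 = 1/3
¬y = ¬0 = 1
(x · (y ⇒ y)) ⇒ ¬y = 1/3 ⇒ 1 = 1
((x ⇒ y) ⇔ (y ⇒ (y ⇒ y))) ⇔ ((x · (y ⇒ y)) ⇒ ¬y) = 2/3 ⇔ 1 = 2/3
((((x ⇒ y) ⇒ (x ⇒ x)) · (y ⇔ ¬y)) ⇒ (y ⇒ (x · x))) ⇒ (((x ⇒ y) ⇔ (y ⇒ (y ⇒ y))) ⇔ ((x · (y ⇒ y)) ⇒ ¬y)) = 1 ⇒ 2/3 = 2/3
This gives 2/3 ≠ 1.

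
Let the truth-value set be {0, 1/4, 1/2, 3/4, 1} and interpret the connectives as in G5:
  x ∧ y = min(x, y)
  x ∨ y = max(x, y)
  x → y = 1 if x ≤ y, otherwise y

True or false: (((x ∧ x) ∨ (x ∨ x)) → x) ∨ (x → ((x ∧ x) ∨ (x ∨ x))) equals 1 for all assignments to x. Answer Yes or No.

x = 0 ↦ 1
x = 1/4 ↦ 1
x = 1/2 ↦ 1
x = 3/4 ↦ 1
x = 1 ↦ 1
Every assignment gives a value ≥ 1.

Yes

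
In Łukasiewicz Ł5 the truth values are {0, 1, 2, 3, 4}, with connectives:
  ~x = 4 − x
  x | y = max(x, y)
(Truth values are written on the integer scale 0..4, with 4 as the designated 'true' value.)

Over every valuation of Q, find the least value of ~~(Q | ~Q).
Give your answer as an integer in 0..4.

2

Take Q = 2:
~Q = ~2 = 2
Q | ~Q = 2 | 2 = 2
~(Q | ~Q) = ~2 = 2
~~(Q | ~Q) = ~2 = 2
No assignment yields a value below 2, so this is the minimum.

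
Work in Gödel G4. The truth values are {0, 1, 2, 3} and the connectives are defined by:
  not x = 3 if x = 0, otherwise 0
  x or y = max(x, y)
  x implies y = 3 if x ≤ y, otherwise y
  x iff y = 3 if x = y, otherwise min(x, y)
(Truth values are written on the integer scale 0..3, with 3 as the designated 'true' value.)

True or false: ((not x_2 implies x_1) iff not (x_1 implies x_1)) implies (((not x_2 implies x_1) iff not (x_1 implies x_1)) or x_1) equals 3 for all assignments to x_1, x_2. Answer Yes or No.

x_1 = 0, x_2 = 0 ↦ 3
x_1 = 0, x_2 = 1 ↦ 3
x_1 = 0, x_2 = 2 ↦ 3
x_1 = 0, x_2 = 3 ↦ 3
x_1 = 1, x_2 = 0 ↦ 3
x_1 = 1, x_2 = 1 ↦ 3
x_1 = 1, x_2 = 2 ↦ 3
x_1 = 1, x_2 = 3 ↦ 3
x_1 = 2, x_2 = 0 ↦ 3
x_1 = 2, x_2 = 1 ↦ 3
x_1 = 2, x_2 = 2 ↦ 3
x_1 = 2, x_2 = 3 ↦ 3
x_1 = 3, x_2 = 0 ↦ 3
x_1 = 3, x_2 = 1 ↦ 3
x_1 = 3, x_2 = 2 ↦ 3
x_1 = 3, x_2 = 3 ↦ 3
Every assignment gives a value ≥ 3.

Yes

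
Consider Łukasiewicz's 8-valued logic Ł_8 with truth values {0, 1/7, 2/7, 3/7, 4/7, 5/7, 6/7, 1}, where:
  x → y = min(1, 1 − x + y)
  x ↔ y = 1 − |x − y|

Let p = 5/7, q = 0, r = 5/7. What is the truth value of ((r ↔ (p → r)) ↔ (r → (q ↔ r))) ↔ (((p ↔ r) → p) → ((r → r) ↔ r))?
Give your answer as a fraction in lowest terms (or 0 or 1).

p → r = 5/7 → 5/7 = 1
r ↔ (p → r) = 5/7 ↔ 1 = 5/7
q ↔ r = 0 ↔ 5/7 = 2/7
r → (q ↔ r) = 5/7 → 2/7 = 4/7
(r ↔ (p → r)) ↔ (r → (q ↔ r)) = 5/7 ↔ 4/7 = 6/7
p ↔ r = 5/7 ↔ 5/7 = 1
(p ↔ r) → p = 1 → 5/7 = 5/7
r → r = 5/7 → 5/7 = 1
(r → r) ↔ r = 1 ↔ 5/7 = 5/7
((p ↔ r) → p) → ((r → r) ↔ r) = 5/7 → 5/7 = 1
((r ↔ (p → r)) ↔ (r → (q ↔ r))) ↔ (((p ↔ r) → p) → ((r → r) ↔ r)) = 6/7 ↔ 1 = 6/7

6/7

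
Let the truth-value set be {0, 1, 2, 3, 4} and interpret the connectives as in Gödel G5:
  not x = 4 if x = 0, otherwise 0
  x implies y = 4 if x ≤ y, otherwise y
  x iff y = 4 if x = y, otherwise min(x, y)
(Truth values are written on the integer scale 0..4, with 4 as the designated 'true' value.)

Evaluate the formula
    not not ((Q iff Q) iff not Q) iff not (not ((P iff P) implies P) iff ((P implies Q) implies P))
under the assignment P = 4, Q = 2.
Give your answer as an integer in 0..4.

Q iff Q = 2 iff 2 = 4
not Q = not 2 = 0
(Q iff Q) iff not Q = 4 iff 0 = 0
not ((Q iff Q) iff not Q) = not 0 = 4
not not ((Q iff Q) iff not Q) = not 4 = 0
P iff P = 4 iff 4 = 4
(P iff P) implies P = 4 implies 4 = 4
not ((P iff P) implies P) = not 4 = 0
P implies Q = 4 implies 2 = 2
(P implies Q) implies P = 2 implies 4 = 4
not ((P iff P) implies P) iff ((P implies Q) implies P) = 0 iff 4 = 0
not (not ((P iff P) implies P) iff ((P implies Q) implies P)) = not 0 = 4
not not ((Q iff Q) iff not Q) iff not (not ((P iff P) implies P) iff ((P implies Q) implies P)) = 0 iff 4 = 0

0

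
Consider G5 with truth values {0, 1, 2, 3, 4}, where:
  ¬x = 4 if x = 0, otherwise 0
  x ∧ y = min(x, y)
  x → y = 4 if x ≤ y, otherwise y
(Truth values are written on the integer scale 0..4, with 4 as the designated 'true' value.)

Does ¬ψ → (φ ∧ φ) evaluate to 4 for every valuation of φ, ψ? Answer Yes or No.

No

Counterexample: take φ = 0, ψ = 0.
¬ψ = ¬0 = 4
φ ∧ φ = 0 ∧ 0 = 0
¬ψ → (φ ∧ φ) = 4 → 0 = 0
This gives 0 ≠ 4.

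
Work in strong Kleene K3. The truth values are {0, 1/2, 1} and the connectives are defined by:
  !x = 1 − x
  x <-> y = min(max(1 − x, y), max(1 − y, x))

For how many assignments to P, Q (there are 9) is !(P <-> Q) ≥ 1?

2

P = 0, Q = 0 ↦ 0  <
P = 0, Q = 1/2 ↦ 1/2  <
P = 0, Q = 1 ↦ 1  ≥
P = 1/2, Q = 0 ↦ 1/2  <
P = 1/2, Q = 1/2 ↦ 1/2  <
P = 1/2, Q = 1 ↦ 1/2  <
P = 1, Q = 0 ↦ 1  ≥
P = 1, Q = 1/2 ↦ 1/2  <
P = 1, Q = 1 ↦ 0  <
So 2 of the 9 assignments meet the threshold.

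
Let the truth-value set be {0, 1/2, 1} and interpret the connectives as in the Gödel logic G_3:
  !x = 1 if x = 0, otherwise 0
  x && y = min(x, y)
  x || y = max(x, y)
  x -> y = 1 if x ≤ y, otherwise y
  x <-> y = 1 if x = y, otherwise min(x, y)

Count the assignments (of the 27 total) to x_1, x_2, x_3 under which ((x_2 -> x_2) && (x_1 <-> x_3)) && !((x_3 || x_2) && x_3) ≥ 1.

value 1: 3 assignments (counts)
value 0: 24 assignments
So 3 of the 27 assignments meet the threshold.

3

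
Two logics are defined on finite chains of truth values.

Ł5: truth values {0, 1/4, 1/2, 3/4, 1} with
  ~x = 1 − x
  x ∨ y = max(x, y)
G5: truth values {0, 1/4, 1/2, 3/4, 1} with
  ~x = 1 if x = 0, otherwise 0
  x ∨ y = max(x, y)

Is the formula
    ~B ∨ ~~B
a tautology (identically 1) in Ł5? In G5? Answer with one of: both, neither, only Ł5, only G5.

only G5

In Ł5: at B = 1/4 the value is 3/4 — not a tautology.
In G5: every assignment gives 1 — tautology.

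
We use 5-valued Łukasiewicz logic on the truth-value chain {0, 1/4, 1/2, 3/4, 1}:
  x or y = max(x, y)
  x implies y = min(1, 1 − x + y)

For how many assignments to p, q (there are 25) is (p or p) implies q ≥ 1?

15

value 1: 15 assignments (counts)
value 3/4: 4 assignments
value 1/2: 3 assignments
value 1/4: 2 assignments
value 0: 1 assignment
So 15 of the 25 assignments meet the threshold.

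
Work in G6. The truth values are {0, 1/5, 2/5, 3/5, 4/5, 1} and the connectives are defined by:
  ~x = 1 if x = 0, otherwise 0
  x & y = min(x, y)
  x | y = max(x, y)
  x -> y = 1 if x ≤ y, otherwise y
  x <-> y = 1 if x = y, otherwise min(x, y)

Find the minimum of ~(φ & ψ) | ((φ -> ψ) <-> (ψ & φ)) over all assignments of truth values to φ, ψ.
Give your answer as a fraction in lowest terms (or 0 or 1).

Take φ = 1/5, ψ = 1/5:
φ & ψ = 1/5 & 1/5 = 1/5
~(φ & ψ) = ~1/5 = 0
φ -> ψ = 1/5 -> 1/5 = 1
ψ & φ = 1/5 & 1/5 = 1/5
(φ -> ψ) <-> (ψ & φ) = 1 <-> 1/5 = 1/5
~(φ & ψ) | ((φ -> ψ) <-> (ψ & φ)) = 0 | 1/5 = 1/5
No assignment yields a value below 1/5, so this is the minimum.

1/5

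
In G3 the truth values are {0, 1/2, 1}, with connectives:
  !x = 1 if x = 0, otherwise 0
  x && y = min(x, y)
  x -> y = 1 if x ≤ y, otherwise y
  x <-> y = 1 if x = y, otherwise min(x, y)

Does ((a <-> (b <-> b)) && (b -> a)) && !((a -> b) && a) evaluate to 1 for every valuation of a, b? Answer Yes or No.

Counterexample: take a = 0, b = 0.
b <-> b = 0 <-> 0 = 1
a <-> (b <-> b) = 0 <-> 1 = 0
b -> a = 0 -> 0 = 1
(a <-> (b <-> b)) && (b -> a) = 0 && 1 = 0
a -> b = 0 -> 0 = 1
(a -> b) && a = 1 && 0 = 0
!((a -> b) && a) = !0 = 1
((a <-> (b <-> b)) && (b -> a)) && !((a -> b) && a) = 0 && 1 = 0
This gives 0 ≠ 1.

No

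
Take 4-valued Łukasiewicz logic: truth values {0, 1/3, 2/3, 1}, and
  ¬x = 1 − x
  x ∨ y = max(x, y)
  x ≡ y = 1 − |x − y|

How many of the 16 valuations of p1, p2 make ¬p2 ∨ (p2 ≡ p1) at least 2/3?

13

p1 = 0, p2 = 0 ↦ 1  ≥
p1 = 0, p2 = 1/3 ↦ 2/3  ≥
p1 = 0, p2 = 2/3 ↦ 1/3  <
p1 = 0, p2 = 1 ↦ 0  <
p1 = 1/3, p2 = 0 ↦ 1  ≥
p1 = 1/3, p2 = 1/3 ↦ 1  ≥
p1 = 1/3, p2 = 2/3 ↦ 2/3  ≥
p1 = 1/3, p2 = 1 ↦ 1/3  <
p1 = 2/3, p2 = 0 ↦ 1  ≥
p1 = 2/3, p2 = 1/3 ↦ 2/3  ≥
p1 = 2/3, p2 = 2/3 ↦ 1  ≥
p1 = 2/3, p2 = 1 ↦ 2/3  ≥
p1 = 1, p2 = 0 ↦ 1  ≥
p1 = 1, p2 = 1/3 ↦ 2/3  ≥
p1 = 1, p2 = 2/3 ↦ 2/3  ≥
p1 = 1, p2 = 1 ↦ 1  ≥
So 13 of the 16 assignments meet the threshold.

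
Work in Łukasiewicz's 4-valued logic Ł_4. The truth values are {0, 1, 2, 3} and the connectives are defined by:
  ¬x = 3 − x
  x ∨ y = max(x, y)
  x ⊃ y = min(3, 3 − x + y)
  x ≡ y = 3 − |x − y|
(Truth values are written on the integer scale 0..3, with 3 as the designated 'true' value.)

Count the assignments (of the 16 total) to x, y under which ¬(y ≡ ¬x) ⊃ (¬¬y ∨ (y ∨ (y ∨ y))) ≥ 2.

x = 0, y = 0 ↦ 0  <
x = 0, y = 1 ↦ 2  ≥
x = 0, y = 2 ↦ 3  ≥
x = 0, y = 3 ↦ 3  ≥
x = 1, y = 0 ↦ 1  <
x = 1, y = 1 ↦ 3  ≥
x = 1, y = 2 ↦ 3  ≥
x = 1, y = 3 ↦ 3  ≥
x = 2, y = 0 ↦ 2  ≥
x = 2, y = 1 ↦ 3  ≥
x = 2, y = 2 ↦ 3  ≥
x = 2, y = 3 ↦ 3  ≥
x = 3, y = 0 ↦ 3  ≥
x = 3, y = 1 ↦ 3  ≥
x = 3, y = 2 ↦ 3  ≥
x = 3, y = 3 ↦ 3  ≥
So 14 of the 16 assignments meet the threshold.

14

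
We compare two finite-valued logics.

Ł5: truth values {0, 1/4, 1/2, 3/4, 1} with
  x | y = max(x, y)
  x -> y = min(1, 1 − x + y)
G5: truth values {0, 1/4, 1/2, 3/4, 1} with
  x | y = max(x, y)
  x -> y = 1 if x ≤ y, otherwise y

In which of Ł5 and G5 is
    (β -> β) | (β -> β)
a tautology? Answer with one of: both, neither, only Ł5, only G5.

both

In Ł5: every assignment gives 1 — tautology.
In G5: every assignment gives 1 — tautology.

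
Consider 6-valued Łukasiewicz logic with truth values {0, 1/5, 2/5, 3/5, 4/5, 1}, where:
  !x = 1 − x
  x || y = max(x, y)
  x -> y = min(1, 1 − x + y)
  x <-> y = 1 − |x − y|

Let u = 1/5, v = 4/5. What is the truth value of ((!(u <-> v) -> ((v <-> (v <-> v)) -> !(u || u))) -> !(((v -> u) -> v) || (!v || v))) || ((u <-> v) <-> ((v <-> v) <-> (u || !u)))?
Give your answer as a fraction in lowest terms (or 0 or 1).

3/5

u <-> v = 1/5 <-> 4/5 = 2/5
!(u <-> v) = !2/5 = 3/5
v <-> v = 4/5 <-> 4/5 = 1
v <-> (v <-> v) = 4/5 <-> 1 = 4/5
u || u = 1/5 || 1/5 = 1/5
!(u || u) = !1/5 = 4/5
(v <-> (v <-> v)) -> !(u || u) = 4/5 -> 4/5 = 1
!(u <-> v) -> ((v <-> (v <-> v)) -> !(u || u)) = 3/5 -> 1 = 1
v -> u = 4/5 -> 1/5 = 2/5
(v -> u) -> v = 2/5 -> 4/5 = 1
!v = !4/5 = 1/5
!v || v = 1/5 || 4/5 = 4/5
((v -> u) -> v) || (!v || v) = 1 || 4/5 = 1
!(((v -> u) -> v) || (!v || v)) = !1 = 0
(!(u <-> v) -> ((v <-> (v <-> v)) -> !(u || u))) -> !(((v -> u) -> v) || (!v || v)) = 1 -> 0 = 0
u <-> v = 1/5 <-> 4/5 = 2/5
v <-> v = 4/5 <-> 4/5 = 1
!u = !1/5 = 4/5
u || !u = 1/5 || 4/5 = 4/5
(v <-> v) <-> (u || !u) = 1 <-> 4/5 = 4/5
(u <-> v) <-> ((v <-> v) <-> (u || !u)) = 2/5 <-> 4/5 = 3/5
((!(u <-> v) -> ((v <-> (v <-> v)) -> !(u || u))) -> !(((v -> u) -> v) || (!v || v))) || ((u <-> v) <-> ((v <-> v) <-> (u || !u))) = 0 || 3/5 = 3/5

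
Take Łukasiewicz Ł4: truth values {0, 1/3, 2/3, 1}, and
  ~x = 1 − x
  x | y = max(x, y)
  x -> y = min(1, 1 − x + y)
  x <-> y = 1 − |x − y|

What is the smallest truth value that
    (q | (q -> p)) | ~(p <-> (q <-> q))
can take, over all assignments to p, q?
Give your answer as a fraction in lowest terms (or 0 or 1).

Take p = 1/3, q = 2/3:
q -> p = 2/3 -> 1/3 = 2/3
q | (q -> p) = 2/3 | 2/3 = 2/3
q <-> q = 2/3 <-> 2/3 = 1
p <-> (q <-> q) = 1/3 <-> 1 = 1/3
~(p <-> (q <-> q)) = ~1/3 = 2/3
(q | (q -> p)) | ~(p <-> (q <-> q)) = 2/3 | 2/3 = 2/3
No assignment yields a value below 2/3, so this is the minimum.

2/3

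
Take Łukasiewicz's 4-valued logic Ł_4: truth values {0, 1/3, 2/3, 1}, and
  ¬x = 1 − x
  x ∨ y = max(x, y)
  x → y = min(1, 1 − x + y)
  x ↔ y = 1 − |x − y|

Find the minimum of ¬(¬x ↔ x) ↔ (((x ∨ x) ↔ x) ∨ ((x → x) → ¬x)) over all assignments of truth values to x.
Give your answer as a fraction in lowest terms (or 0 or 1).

Take x = 1/3:
¬x = ¬1/3 = 2/3
¬x ↔ x = 2/3 ↔ 1/3 = 2/3
¬(¬x ↔ x) = ¬2/3 = 1/3
x ∨ x = 1/3 ∨ 1/3 = 1/3
(x ∨ x) ↔ x = 1/3 ↔ 1/3 = 1
x → x = 1/3 → 1/3 = 1
¬x = ¬1/3 = 2/3
(x → x) → ¬x = 1 → 2/3 = 2/3
((x ∨ x) ↔ x) ∨ ((x → x) → ¬x) = 1 ∨ 2/3 = 1
¬(¬x ↔ x) ↔ (((x ∨ x) ↔ x) ∨ ((x → x) → ¬x)) = 1/3 ↔ 1 = 1/3
No assignment yields a value below 1/3, so this is the minimum.

1/3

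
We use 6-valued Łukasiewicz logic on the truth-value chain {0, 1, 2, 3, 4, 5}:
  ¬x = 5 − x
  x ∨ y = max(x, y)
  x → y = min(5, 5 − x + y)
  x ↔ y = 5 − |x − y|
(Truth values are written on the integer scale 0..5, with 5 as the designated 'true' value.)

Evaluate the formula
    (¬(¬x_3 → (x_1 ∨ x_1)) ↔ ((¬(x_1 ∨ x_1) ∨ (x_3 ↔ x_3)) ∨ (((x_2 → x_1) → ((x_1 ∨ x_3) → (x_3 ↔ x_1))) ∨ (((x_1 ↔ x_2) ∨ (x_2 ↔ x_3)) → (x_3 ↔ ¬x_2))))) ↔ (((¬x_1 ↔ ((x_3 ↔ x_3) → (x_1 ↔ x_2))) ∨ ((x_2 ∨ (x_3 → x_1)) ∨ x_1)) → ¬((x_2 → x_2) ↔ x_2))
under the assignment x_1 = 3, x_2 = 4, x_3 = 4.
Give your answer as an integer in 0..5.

3

¬x_3 = ¬4 = 1
x_1 ∨ x_1 = 3 ∨ 3 = 3
¬x_3 → (x_1 ∨ x_1) = 1 → 3 = 5
¬(¬x_3 → (x_1 ∨ x_1)) = ¬5 = 0
x_1 ∨ x_1 = 3 ∨ 3 = 3
¬(x_1 ∨ x_1) = ¬3 = 2
x_3 ↔ x_3 = 4 ↔ 4 = 5
¬(x_1 ∨ x_1) ∨ (x_3 ↔ x_3) = 2 ∨ 5 = 5
x_2 → x_1 = 4 → 3 = 4
x_1 ∨ x_3 = 3 ∨ 4 = 4
x_3 ↔ x_1 = 4 ↔ 3 = 4
(x_1 ∨ x_3) → (x_3 ↔ x_1) = 4 → 4 = 5
(x_2 → x_1) → ((x_1 ∨ x_3) → (x_3 ↔ x_1)) = 4 → 5 = 5
x_1 ↔ x_2 = 3 ↔ 4 = 4
x_2 ↔ x_3 = 4 ↔ 4 = 5
(x_1 ↔ x_2) ∨ (x_2 ↔ x_3) = 4 ∨ 5 = 5
¬x_2 = ¬4 = 1
x_3 ↔ ¬x_2 = 4 ↔ 1 = 2
((x_1 ↔ x_2) ∨ (x_2 ↔ x_3)) → (x_3 ↔ ¬x_2) = 5 → 2 = 2
((x_2 → x_1) → ((x_1 ∨ x_3) → (x_3 ↔ x_1))) ∨ (((x_1 ↔ x_2) ∨ (x_2 ↔ x_3)) → (x_3 ↔ ¬x_2)) = 5 ∨ 2 = 5
(¬(x_1 ∨ x_1) ∨ (x_3 ↔ x_3)) ∨ (((x_2 → x_1) → ((x_1 ∨ x_3) → (x_3 ↔ x_1))) ∨ (((x_1 ↔ x_2) ∨ (x_2 ↔ x_3)) → (x_3 ↔ ¬x_2))) = 5 ∨ 5 = 5
¬(¬x_3 → (x_1 ∨ x_1)) ↔ ((¬(x_1 ∨ x_1) ∨ (x_3 ↔ x_3)) ∨ (((x_2 → x_1) → ((x_1 ∨ x_3) → (x_3 ↔ x_1))) ∨ (((x_1 ↔ x_2) ∨ (x_2 ↔ x_3)) → (x_3 ↔ ¬x_2)))) = 0 ↔ 5 = 0
¬x_1 = ¬3 = 2
x_3 ↔ x_3 = 4 ↔ 4 = 5
x_1 ↔ x_2 = 3 ↔ 4 = 4
(x_3 ↔ x_3) → (x_1 ↔ x_2) = 5 → 4 = 4
¬x_1 ↔ ((x_3 ↔ x_3) → (x_1 ↔ x_2)) = 2 ↔ 4 = 3
x_3 → x_1 = 4 → 3 = 4
x_2 ∨ (x_3 → x_1) = 4 ∨ 4 = 4
(x_2 ∨ (x_3 → x_1)) ∨ x_1 = 4 ∨ 3 = 4
(¬x_1 ↔ ((x_3 ↔ x_3) → (x_1 ↔ x_2))) ∨ ((x_2 ∨ (x_3 → x_1)) ∨ x_1) = 3 ∨ 4 = 4
x_2 → x_2 = 4 → 4 = 5
(x_2 → x_2) ↔ x_2 = 5 ↔ 4 = 4
¬((x_2 → x_2) ↔ x_2) = ¬4 = 1
((¬x_1 ↔ ((x_3 ↔ x_3) → (x_1 ↔ x_2))) ∨ ((x_2 ∨ (x_3 → x_1)) ∨ x_1)) → ¬((x_2 → x_2) ↔ x_2) = 4 → 1 = 2
(¬(¬x_3 → (x_1 ∨ x_1)) ↔ ((¬(x_1 ∨ x_1) ∨ (x_3 ↔ x_3)) ∨ (((x_2 → x_1) → ((x_1 ∨ x_3) → (x_3 ↔ x_1))) ∨ (((x_1 ↔ x_2) ∨ (x_2 ↔ x_3)) → (x_3 ↔ ¬x_2))))) ↔ (((¬x_1 ↔ ((x_3 ↔ x_3) → (x_1 ↔ x_2))) ∨ ((x_2 ∨ (x_3 → x_1)) ∨ x_1)) → ¬((x_2 → x_2) ↔ x_2)) = 0 ↔ 2 = 3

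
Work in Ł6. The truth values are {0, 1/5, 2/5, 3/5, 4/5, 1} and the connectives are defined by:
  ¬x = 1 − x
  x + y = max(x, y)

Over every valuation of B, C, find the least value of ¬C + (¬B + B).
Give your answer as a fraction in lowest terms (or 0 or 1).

3/5

Take B = 2/5, C = 2/5:
¬C = ¬2/5 = 3/5
¬B = ¬2/5 = 3/5
¬B + B = 3/5 + 2/5 = 3/5
¬C + (¬B + B) = 3/5 + 3/5 = 3/5
No assignment yields a value below 3/5, so this is the minimum.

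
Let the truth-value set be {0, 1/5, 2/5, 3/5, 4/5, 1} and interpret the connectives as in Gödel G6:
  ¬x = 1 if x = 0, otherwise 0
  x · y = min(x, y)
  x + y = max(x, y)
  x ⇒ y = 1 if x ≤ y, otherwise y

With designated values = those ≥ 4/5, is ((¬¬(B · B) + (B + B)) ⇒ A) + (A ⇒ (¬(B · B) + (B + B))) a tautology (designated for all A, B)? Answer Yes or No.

Counterexample: take A = 2/5, B = 1/5.
B · B = 1/5 · 1/5 = 1/5
¬(B · B) = ¬1/5 = 0
¬¬(B · B) = ¬0 = 1
B + B = 1/5 + 1/5 = 1/5
¬¬(B · B) + (B + B) = 1 + 1/5 = 1
(¬¬(B · B) + (B + B)) ⇒ A = 1 ⇒ 2/5 = 2/5
B · B = 1/5 · 1/5 = 1/5
¬(B · B) = ¬1/5 = 0
B + B = 1/5 + 1/5 = 1/5
¬(B · B) + (B + B) = 0 + 1/5 = 1/5
A ⇒ (¬(B · B) + (B + B)) = 2/5 ⇒ 1/5 = 1/5
((¬¬(B · B) + (B + B)) ⇒ A) + (A ⇒ (¬(B · B) + (B + B))) = 2/5 + 1/5 = 2/5
This gives 2/5, which is below 4/5.

No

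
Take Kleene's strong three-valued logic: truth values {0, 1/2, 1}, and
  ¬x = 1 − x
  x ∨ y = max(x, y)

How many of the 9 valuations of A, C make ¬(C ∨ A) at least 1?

A = 0, C = 0 ↦ 1  ≥
A = 0, C = 1/2 ↦ 1/2  <
A = 0, C = 1 ↦ 0  <
A = 1/2, C = 0 ↦ 1/2  <
A = 1/2, C = 1/2 ↦ 1/2  <
A = 1/2, C = 1 ↦ 0  <
A = 1, C = 0 ↦ 0  <
A = 1, C = 1/2 ↦ 0  <
A = 1, C = 1 ↦ 0  <
So 1 of the 9 assignments meets the threshold.

1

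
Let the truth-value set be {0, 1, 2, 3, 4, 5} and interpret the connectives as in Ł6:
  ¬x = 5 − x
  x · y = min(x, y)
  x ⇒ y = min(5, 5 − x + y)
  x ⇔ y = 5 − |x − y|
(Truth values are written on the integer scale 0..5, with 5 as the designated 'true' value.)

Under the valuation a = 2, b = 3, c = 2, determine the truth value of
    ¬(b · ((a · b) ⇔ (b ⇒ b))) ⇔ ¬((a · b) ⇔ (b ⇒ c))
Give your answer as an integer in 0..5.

4

a · b = 2 · 3 = 2
b ⇒ b = 3 ⇒ 3 = 5
(a · b) ⇔ (b ⇒ b) = 2 ⇔ 5 = 2
b · ((a · b) ⇔ (b ⇒ b)) = 3 · 2 = 2
¬(b · ((a · b) ⇔ (b ⇒ b))) = ¬2 = 3
a · b = 2 · 3 = 2
b ⇒ c = 3 ⇒ 2 = 4
(a · b) ⇔ (b ⇒ c) = 2 ⇔ 4 = 3
¬((a · b) ⇔ (b ⇒ c)) = ¬3 = 2
¬(b · ((a · b) ⇔ (b ⇒ b))) ⇔ ¬((a · b) ⇔ (b ⇒ c)) = 3 ⇔ 2 = 4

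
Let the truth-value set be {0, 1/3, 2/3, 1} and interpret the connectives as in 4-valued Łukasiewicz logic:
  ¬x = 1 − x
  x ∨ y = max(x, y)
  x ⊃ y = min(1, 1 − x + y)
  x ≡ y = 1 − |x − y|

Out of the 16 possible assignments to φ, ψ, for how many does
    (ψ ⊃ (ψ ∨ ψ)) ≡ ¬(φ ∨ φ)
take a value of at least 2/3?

8

φ = 0, ψ = 0 ↦ 1  ≥
φ = 0, ψ = 1/3 ↦ 1  ≥
φ = 0, ψ = 2/3 ↦ 1  ≥
φ = 0, ψ = 1 ↦ 1  ≥
φ = 1/3, ψ = 0 ↦ 2/3  ≥
φ = 1/3, ψ = 1/3 ↦ 2/3  ≥
φ = 1/3, ψ = 2/3 ↦ 2/3  ≥
φ = 1/3, ψ = 1 ↦ 2/3  ≥
φ = 2/3, ψ = 0 ↦ 1/3  <
φ = 2/3, ψ = 1/3 ↦ 1/3  <
φ = 2/3, ψ = 2/3 ↦ 1/3  <
φ = 2/3, ψ = 1 ↦ 1/3  <
φ = 1, ψ = 0 ↦ 0  <
φ = 1, ψ = 1/3 ↦ 0  <
φ = 1, ψ = 2/3 ↦ 0  <
φ = 1, ψ = 1 ↦ 0  <
So 8 of the 16 assignments meet the threshold.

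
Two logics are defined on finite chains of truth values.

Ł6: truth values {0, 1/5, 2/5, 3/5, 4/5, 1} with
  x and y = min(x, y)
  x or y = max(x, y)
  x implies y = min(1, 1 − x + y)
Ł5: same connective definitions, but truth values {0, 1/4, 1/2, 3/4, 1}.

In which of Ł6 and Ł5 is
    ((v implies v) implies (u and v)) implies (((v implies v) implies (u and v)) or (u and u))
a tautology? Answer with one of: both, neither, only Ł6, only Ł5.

both

In Ł6: every assignment gives 1 — tautology.
In Ł5: every assignment gives 1 — tautology.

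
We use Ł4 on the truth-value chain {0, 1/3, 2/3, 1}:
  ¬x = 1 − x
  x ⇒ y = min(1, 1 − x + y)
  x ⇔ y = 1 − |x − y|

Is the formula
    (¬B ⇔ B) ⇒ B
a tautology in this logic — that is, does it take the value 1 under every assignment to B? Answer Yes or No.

Counterexample: take B = 1/3.
¬B = ¬1/3 = 2/3
¬B ⇔ B = 2/3 ⇔ 1/3 = 2/3
(¬B ⇔ B) ⇒ B = 2/3 ⇒ 1/3 = 2/3
This gives 2/3 ≠ 1.

No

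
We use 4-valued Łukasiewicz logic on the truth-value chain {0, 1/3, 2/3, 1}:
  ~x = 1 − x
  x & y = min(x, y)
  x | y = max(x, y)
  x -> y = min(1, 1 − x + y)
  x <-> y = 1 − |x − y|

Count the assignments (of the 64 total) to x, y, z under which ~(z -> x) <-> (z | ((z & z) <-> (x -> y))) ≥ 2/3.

value 1: 22 assignments (counts)
value 2/3: 16 assignments (counts)
value 1/3: 17 assignments
value 0: 9 assignments
So 38 of the 64 assignments meet the threshold.

38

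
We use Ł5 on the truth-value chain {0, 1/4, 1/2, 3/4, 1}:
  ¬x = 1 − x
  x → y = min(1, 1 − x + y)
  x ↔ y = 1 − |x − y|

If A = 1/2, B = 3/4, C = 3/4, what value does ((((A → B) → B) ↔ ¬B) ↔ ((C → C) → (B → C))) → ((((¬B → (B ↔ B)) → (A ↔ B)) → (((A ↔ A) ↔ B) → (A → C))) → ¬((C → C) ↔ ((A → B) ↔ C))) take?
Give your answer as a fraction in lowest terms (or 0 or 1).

A → B = 1/2 → 3/4 = 1
(A → B) → B = 1 → 3/4 = 3/4
¬B = ¬3/4 = 1/4
((A → B) → B) ↔ ¬B = 3/4 ↔ 1/4 = 1/2
C → C = 3/4 → 3/4 = 1
B → C = 3/4 → 3/4 = 1
(C → C) → (B → C) = 1 → 1 = 1
(((A → B) → B) ↔ ¬B) ↔ ((C → C) → (B → C)) = 1/2 ↔ 1 = 1/2
¬B = ¬3/4 = 1/4
B ↔ B = 3/4 ↔ 3/4 = 1
¬B → (B ↔ B) = 1/4 → 1 = 1
A ↔ B = 1/2 ↔ 3/4 = 3/4
(¬B → (B ↔ B)) → (A ↔ B) = 1 → 3/4 = 3/4
A ↔ A = 1/2 ↔ 1/2 = 1
(A ↔ A) ↔ B = 1 ↔ 3/4 = 3/4
A → C = 1/2 → 3/4 = 1
((A ↔ A) ↔ B) → (A → C) = 3/4 → 1 = 1
((¬B → (B ↔ B)) → (A ↔ B)) → (((A ↔ A) ↔ B) → (A → C)) = 3/4 → 1 = 1
C → C = 3/4 → 3/4 = 1
A → B = 1/2 → 3/4 = 1
(A → B) ↔ C = 1 ↔ 3/4 = 3/4
(C → C) ↔ ((A → B) ↔ C) = 1 ↔ 3/4 = 3/4
¬((C → C) ↔ ((A → B) ↔ C)) = ¬3/4 = 1/4
(((¬B → (B ↔ B)) → (A ↔ B)) → (((A ↔ A) ↔ B) → (A → C))) → ¬((C → C) ↔ ((A → B) ↔ C)) = 1 → 1/4 = 1/4
((((A → B) → B) ↔ ¬B) ↔ ((C → C) → (B → C))) → ((((¬B → (B ↔ B)) → (A ↔ B)) → (((A ↔ A) ↔ B) → (A → C))) → ¬((C → C) ↔ ((A → B) ↔ C))) = 1/2 → 1/4 = 3/4

3/4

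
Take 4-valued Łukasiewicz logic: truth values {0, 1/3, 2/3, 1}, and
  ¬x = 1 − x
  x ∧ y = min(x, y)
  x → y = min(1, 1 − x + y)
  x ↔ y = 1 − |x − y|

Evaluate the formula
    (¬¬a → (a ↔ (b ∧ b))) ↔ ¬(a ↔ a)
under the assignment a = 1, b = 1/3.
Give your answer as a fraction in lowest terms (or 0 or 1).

2/3

¬a = ¬1 = 0
¬¬a = ¬0 = 1
b ∧ b = 1/3 ∧ 1/3 = 1/3
a ↔ (b ∧ b) = 1 ↔ 1/3 = 1/3
¬¬a → (a ↔ (b ∧ b)) = 1 → 1/3 = 1/3
a ↔ a = 1 ↔ 1 = 1
¬(a ↔ a) = ¬1 = 0
(¬¬a → (a ↔ (b ∧ b))) ↔ ¬(a ↔ a) = 1/3 ↔ 0 = 2/3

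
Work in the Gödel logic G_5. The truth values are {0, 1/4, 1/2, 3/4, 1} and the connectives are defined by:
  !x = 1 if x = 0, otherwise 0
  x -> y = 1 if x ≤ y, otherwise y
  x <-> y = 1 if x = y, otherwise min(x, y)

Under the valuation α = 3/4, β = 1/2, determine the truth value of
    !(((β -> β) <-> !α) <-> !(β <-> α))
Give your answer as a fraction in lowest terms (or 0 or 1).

0

β -> β = 1/2 -> 1/2 = 1
!α = !3/4 = 0
(β -> β) <-> !α = 1 <-> 0 = 0
β <-> α = 1/2 <-> 3/4 = 1/2
!(β <-> α) = !1/2 = 0
((β -> β) <-> !α) <-> !(β <-> α) = 0 <-> 0 = 1
!(((β -> β) <-> !α) <-> !(β <-> α)) = !1 = 0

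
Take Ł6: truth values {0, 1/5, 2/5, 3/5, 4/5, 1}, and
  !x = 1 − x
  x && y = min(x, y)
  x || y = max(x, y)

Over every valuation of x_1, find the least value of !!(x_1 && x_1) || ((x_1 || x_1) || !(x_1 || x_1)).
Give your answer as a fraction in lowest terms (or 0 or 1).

3/5

Take x_1 = 2/5:
x_1 && x_1 = 2/5 && 2/5 = 2/5
!(x_1 && x_1) = !2/5 = 3/5
!!(x_1 && x_1) = !3/5 = 2/5
x_1 || x_1 = 2/5 || 2/5 = 2/5
x_1 || x_1 = 2/5 || 2/5 = 2/5
!(x_1 || x_1) = !2/5 = 3/5
(x_1 || x_1) || !(x_1 || x_1) = 2/5 || 3/5 = 3/5
!!(x_1 && x_1) || ((x_1 || x_1) || !(x_1 || x_1)) = 2/5 || 3/5 = 3/5
No assignment yields a value below 3/5, so this is the minimum.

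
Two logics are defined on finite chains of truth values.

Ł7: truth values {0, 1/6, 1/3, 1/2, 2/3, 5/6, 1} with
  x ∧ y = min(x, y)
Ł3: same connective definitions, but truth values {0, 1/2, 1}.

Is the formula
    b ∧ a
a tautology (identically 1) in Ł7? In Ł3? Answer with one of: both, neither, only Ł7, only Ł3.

In Ł7: at a = 0, b = 0 the value is 0 — not a tautology.
In Ł3: at a = 0, b = 0 the value is 0 — not a tautology.

neither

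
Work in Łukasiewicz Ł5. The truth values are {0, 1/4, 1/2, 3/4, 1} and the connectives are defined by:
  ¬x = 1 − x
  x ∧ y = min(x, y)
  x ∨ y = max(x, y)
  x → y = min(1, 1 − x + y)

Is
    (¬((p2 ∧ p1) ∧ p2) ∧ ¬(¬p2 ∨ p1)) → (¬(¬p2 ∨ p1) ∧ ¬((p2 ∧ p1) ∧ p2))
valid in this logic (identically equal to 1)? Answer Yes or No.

At p1 = 3/4, p2 = 1/4, for instance:
p2 ∧ p1 = 1/4 ∧ 3/4 = 1/4
(p2 ∧ p1) ∧ p2 = 1/4 ∧ 1/4 = 1/4
¬((p2 ∧ p1) ∧ p2) = ¬1/4 = 3/4
¬p2 = ¬1/4 = 3/4
¬p2 ∨ p1 = 3/4 ∨ 3/4 = 3/4
¬(¬p2 ∨ p1) = ¬3/4 = 1/4
¬((p2 ∧ p1) ∧ p2) ∧ ¬(¬p2 ∨ p1) = 3/4 ∧ 1/4 = 1/4
¬(¬p2 ∨ p1) ∧ ¬((p2 ∧ p1) ∧ p2) = 1/4 ∧ 3/4 = 1/4
(¬((p2 ∧ p1) ∧ p2) ∧ ¬(¬p2 ∨ p1)) → (¬(¬p2 ∨ p1) ∧ ¬((p2 ∧ p1) ∧ p2)) = 1/4 → 1/4 = 1
and checking the remaining 24 assignments likewise gives ≥ 1 in every case.

Yes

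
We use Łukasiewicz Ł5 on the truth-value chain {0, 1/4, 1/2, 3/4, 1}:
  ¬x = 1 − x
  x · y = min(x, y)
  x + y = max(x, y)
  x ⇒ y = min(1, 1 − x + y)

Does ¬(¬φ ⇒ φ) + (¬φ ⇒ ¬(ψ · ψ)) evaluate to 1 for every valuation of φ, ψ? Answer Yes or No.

No

Counterexample: take φ = 1/4, ψ = 1/2.
¬φ = ¬1/4 = 3/4
¬φ ⇒ φ = 3/4 ⇒ 1/4 = 1/2
¬(¬φ ⇒ φ) = ¬1/2 = 1/2
¬φ = ¬1/4 = 3/4
ψ · ψ = 1/2 · 1/2 = 1/2
¬(ψ · ψ) = ¬1/2 = 1/2
¬φ ⇒ ¬(ψ · ψ) = 3/4 ⇒ 1/2 = 3/4
¬(¬φ ⇒ φ) + (¬φ ⇒ ¬(ψ · ψ)) = 1/2 + 3/4 = 3/4
This gives 3/4 ≠ 1.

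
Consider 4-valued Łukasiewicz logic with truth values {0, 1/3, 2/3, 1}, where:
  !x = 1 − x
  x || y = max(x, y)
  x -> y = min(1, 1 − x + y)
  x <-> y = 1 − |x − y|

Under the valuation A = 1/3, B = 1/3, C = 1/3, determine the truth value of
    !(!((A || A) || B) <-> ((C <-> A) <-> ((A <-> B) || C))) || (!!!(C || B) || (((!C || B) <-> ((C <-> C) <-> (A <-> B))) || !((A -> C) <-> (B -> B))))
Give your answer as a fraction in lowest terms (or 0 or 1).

A || A = 1/3 || 1/3 = 1/3
(A || A) || B = 1/3 || 1/3 = 1/3
!((A || A) || B) = !1/3 = 2/3
C <-> A = 1/3 <-> 1/3 = 1
A <-> B = 1/3 <-> 1/3 = 1
(A <-> B) || C = 1 || 1/3 = 1
(C <-> A) <-> ((A <-> B) || C) = 1 <-> 1 = 1
!((A || A) || B) <-> ((C <-> A) <-> ((A <-> B) || C)) = 2/3 <-> 1 = 2/3
!(!((A || A) || B) <-> ((C <-> A) <-> ((A <-> B) || C))) = !2/3 = 1/3
C || B = 1/3 || 1/3 = 1/3
!(C || B) = !1/3 = 2/3
!!(C || B) = !2/3 = 1/3
!!!(C || B) = !1/3 = 2/3
!C = !1/3 = 2/3
!C || B = 2/3 || 1/3 = 2/3
C <-> C = 1/3 <-> 1/3 = 1
A <-> B = 1/3 <-> 1/3 = 1
(C <-> C) <-> (A <-> B) = 1 <-> 1 = 1
(!C || B) <-> ((C <-> C) <-> (A <-> B)) = 2/3 <-> 1 = 2/3
A -> C = 1/3 -> 1/3 = 1
B -> B = 1/3 -> 1/3 = 1
(A -> C) <-> (B -> B) = 1 <-> 1 = 1
!((A -> C) <-> (B -> B)) = !1 = 0
((!C || B) <-> ((C <-> C) <-> (A <-> B))) || !((A -> C) <-> (B -> B)) = 2/3 || 0 = 2/3
!!!(C || B) || (((!C || B) <-> ((C <-> C) <-> (A <-> B))) || !((A -> C) <-> (B -> B))) = 2/3 || 2/3 = 2/3
!(!((A || A) || B) <-> ((C <-> A) <-> ((A <-> B) || C))) || (!!!(C || B) || (((!C || B) <-> ((C <-> C) <-> (A <-> B))) || !((A -> C) <-> (B -> B)))) = 1/3 || 2/3 = 2/3

2/3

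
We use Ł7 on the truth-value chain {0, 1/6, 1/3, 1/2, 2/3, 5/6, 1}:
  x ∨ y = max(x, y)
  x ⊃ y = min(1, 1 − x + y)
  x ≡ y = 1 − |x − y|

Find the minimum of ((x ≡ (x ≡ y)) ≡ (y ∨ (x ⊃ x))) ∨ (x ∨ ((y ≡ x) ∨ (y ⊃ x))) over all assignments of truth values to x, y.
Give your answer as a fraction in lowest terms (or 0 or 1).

Take x = 0, y = 1/2:
x ≡ y = 0 ≡ 1/2 = 1/2
x ≡ (x ≡ y) = 0 ≡ 1/2 = 1/2
x ⊃ x = 0 ⊃ 0 = 1
y ∨ (x ⊃ x) = 1/2 ∨ 1 = 1
(x ≡ (x ≡ y)) ≡ (y ∨ (x ⊃ x)) = 1/2 ≡ 1 = 1/2
y ≡ x = 1/2 ≡ 0 = 1/2
y ⊃ x = 1/2 ⊃ 0 = 1/2
(y ≡ x) ∨ (y ⊃ x) = 1/2 ∨ 1/2 = 1/2
x ∨ ((y ≡ x) ∨ (y ⊃ x)) = 0 ∨ 1/2 = 1/2
((x ≡ (x ≡ y)) ≡ (y ∨ (x ⊃ x))) ∨ (x ∨ ((y ≡ x) ∨ (y ⊃ x))) = 1/2 ∨ 1/2 = 1/2
No assignment yields a value below 1/2, so this is the minimum.

1/2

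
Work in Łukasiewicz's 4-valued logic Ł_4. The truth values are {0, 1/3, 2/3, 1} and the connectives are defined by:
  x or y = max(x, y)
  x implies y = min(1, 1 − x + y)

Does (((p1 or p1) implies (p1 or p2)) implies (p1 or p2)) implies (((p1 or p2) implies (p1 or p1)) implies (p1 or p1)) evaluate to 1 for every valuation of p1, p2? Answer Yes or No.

p1 = 0, p2 = 0 ↦ 1
p1 = 0, p2 = 1/3 ↦ 1
p1 = 0, p2 = 2/3 ↦ 1
p1 = 0, p2 = 1 ↦ 1
p1 = 1/3, p2 = 0 ↦ 1
p1 = 1/3, p2 = 1/3 ↦ 1
p1 = 1/3, p2 = 2/3 ↦ 1
p1 = 1/3, p2 = 1 ↦ 1
p1 = 2/3, p2 = 0 ↦ 1
p1 = 2/3, p2 = 1/3 ↦ 1
p1 = 2/3, p2 = 2/3 ↦ 1
p1 = 2/3, p2 = 1 ↦ 1
p1 = 1, p2 = 0 ↦ 1
p1 = 1, p2 = 1/3 ↦ 1
p1 = 1, p2 = 2/3 ↦ 1
p1 = 1, p2 = 1 ↦ 1
Every assignment gives a value ≥ 1.

Yes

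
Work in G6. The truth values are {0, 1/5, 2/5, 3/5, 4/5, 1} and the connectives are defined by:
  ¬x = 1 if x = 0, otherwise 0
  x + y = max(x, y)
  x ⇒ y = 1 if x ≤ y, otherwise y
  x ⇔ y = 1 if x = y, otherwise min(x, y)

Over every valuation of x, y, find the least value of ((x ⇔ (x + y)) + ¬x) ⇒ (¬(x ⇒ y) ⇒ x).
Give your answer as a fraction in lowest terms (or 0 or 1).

1/5

Take x = 1/5, y = 0:
x + y = 1/5 + 0 = 1/5
x ⇔ (x + y) = 1/5 ⇔ 1/5 = 1
¬x = ¬1/5 = 0
(x ⇔ (x + y)) + ¬x = 1 + 0 = 1
x ⇒ y = 1/5 ⇒ 0 = 0
¬(x ⇒ y) = ¬0 = 1
¬(x ⇒ y) ⇒ x = 1 ⇒ 1/5 = 1/5
((x ⇔ (x + y)) + ¬x) ⇒ (¬(x ⇒ y) ⇒ x) = 1 ⇒ 1/5 = 1/5
No assignment yields a value below 1/5, so this is the minimum.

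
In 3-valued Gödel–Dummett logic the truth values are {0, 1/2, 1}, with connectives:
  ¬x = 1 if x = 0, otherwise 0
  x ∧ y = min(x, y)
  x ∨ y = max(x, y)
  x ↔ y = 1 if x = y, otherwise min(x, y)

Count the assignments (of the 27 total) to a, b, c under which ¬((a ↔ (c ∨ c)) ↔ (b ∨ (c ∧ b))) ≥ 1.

13

value 1: 13 assignments (counts)
value 0: 14 assignments
So 13 of the 27 assignments meet the threshold.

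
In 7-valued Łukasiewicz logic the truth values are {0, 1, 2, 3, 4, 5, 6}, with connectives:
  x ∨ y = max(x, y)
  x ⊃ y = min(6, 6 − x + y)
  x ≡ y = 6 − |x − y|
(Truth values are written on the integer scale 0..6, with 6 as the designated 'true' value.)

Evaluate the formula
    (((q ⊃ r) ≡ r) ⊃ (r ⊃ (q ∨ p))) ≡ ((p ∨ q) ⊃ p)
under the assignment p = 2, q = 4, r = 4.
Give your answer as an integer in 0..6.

4

q ⊃ r = 4 ⊃ 4 = 6
(q ⊃ r) ≡ r = 6 ≡ 4 = 4
q ∨ p = 4 ∨ 2 = 4
r ⊃ (q ∨ p) = 4 ⊃ 4 = 6
((q ⊃ r) ≡ r) ⊃ (r ⊃ (q ∨ p)) = 4 ⊃ 6 = 6
p ∨ q = 2 ∨ 4 = 4
(p ∨ q) ⊃ p = 4 ⊃ 2 = 4
(((q ⊃ r) ≡ r) ⊃ (r ⊃ (q ∨ p))) ≡ ((p ∨ q) ⊃ p) = 6 ≡ 4 = 4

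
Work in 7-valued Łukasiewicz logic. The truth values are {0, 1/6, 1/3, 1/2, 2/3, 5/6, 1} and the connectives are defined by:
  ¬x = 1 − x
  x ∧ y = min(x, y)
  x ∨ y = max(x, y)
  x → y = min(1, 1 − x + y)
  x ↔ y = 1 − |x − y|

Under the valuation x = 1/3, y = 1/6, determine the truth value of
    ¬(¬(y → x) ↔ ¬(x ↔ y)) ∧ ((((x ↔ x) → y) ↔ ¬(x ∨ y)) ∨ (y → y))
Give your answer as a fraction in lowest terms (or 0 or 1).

y → x = 1/6 → 1/3 = 1
¬(y → x) = ¬1 = 0
x ↔ y = 1/3 ↔ 1/6 = 5/6
¬(x ↔ y) = ¬5/6 = 1/6
¬(y → x) ↔ ¬(x ↔ y) = 0 ↔ 1/6 = 5/6
¬(¬(y → x) ↔ ¬(x ↔ y)) = ¬5/6 = 1/6
x ↔ x = 1/3 ↔ 1/3 = 1
(x ↔ x) → y = 1 → 1/6 = 1/6
x ∨ y = 1/3 ∨ 1/6 = 1/3
¬(x ∨ y) = ¬1/3 = 2/3
((x ↔ x) → y) ↔ ¬(x ∨ y) = 1/6 ↔ 2/3 = 1/2
y → y = 1/6 → 1/6 = 1
(((x ↔ x) → y) ↔ ¬(x ∨ y)) ∨ (y → y) = 1/2 ∨ 1 = 1
¬(¬(y → x) ↔ ¬(x ↔ y)) ∧ ((((x ↔ x) → y) ↔ ¬(x ∨ y)) ∨ (y → y)) = 1/6 ∧ 1 = 1/6

1/6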